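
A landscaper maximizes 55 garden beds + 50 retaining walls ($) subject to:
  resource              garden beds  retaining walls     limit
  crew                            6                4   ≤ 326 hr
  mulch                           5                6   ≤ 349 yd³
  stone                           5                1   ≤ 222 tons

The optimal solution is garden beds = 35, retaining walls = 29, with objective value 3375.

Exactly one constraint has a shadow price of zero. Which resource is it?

crew: 326/326 (binding)
mulch: 349/349 (binding)
stone: 204/222 (slack 18)
By complementary slackness, a constraint with positive slack has shadow price 0 → stone.

stone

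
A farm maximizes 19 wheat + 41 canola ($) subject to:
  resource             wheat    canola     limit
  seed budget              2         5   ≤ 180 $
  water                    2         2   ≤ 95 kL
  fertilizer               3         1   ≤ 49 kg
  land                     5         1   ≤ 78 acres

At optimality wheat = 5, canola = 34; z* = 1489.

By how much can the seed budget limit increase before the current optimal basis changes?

Binding constraints: seed budget, fertilizer. The basis is B = [[2,5],[3,1]] with det -13.
Per unit increase in seed budget, x* moves by d = (-0.0769, 0.2308).
The basis stays optimal until water becomes binding; allowable increase = 55.25 $.

55.25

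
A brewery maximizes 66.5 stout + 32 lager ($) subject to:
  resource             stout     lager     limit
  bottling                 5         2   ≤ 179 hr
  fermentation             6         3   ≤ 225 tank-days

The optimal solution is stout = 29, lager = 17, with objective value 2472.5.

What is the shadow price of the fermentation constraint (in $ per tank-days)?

9

At the optimum: bottling uses 179 of 179 (binding); fermentation uses 225 of 225 (binding).
Dual feasibility on the basic columns requires 5·y_bottling + 6·y_fermentation = 66.5, 2·y_bottling + 3·y_fermentation = 32.
Solving: y_bottling = 2.5, y_fermentation = 9.
Shadow price of fermentation = 9.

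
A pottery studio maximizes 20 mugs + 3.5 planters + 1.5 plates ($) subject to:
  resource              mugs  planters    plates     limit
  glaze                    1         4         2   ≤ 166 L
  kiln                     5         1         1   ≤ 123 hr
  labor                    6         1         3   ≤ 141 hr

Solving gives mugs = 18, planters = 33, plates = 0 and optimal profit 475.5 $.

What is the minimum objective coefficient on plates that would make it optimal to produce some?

8.5

At the optimum: glaze uses 150 of 166 (slack = 16); kiln uses 123 of 123 (binding); labor uses 141 of 141 (binding).
By complementary slackness, y = 0 for the non-binding constraint.
Dual feasibility on the basic columns requires 5·y_kiln + 6·y_labor = 20, 1·y_kiln + 1·y_labor = 3.5.
This yields shadow prices y_kiln = 1, y_labor = 2.5.
plates enters the basis when its profit ≥ yᵀa₃ = 1·1 + 2.5·3 = 8.5.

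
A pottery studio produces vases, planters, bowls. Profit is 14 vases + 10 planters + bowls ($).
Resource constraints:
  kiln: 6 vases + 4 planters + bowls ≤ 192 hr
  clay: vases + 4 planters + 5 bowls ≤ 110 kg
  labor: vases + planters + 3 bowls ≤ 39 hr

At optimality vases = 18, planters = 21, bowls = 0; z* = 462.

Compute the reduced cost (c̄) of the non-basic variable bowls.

-7

Check each constraint at x*: kiln 192/192 (tight); clay 102/110 (slack 8); labor 39/39 (tight).
Slack constraints have shadow price 0 (complementary slackness).
Dual feasibility on the basic columns requires 6·y_kiln + 1·y_labor = 14, 4·y_kiln + 1·y_labor = 10.
This yields shadow prices y_kiln = 2, y_labor = 2.
Reduced cost of bowls: c₃ − yᵀa₃ = 1 − (2·1 + 2·3) = 1 − 8 = -7.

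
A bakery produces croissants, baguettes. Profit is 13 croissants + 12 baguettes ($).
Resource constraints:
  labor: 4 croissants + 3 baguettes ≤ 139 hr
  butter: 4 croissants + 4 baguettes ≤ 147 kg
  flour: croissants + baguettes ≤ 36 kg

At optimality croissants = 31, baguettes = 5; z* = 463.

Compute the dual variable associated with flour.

Check each constraint at x*: labor 139/139 (tight); butter 144/147 (slack 3); flour 36/36 (tight).
By complementary slackness, y = 0 for the non-binding constraint.
The binding rows give the dual system: 4·y_labor + 1·y_flour = 13 and 3·y_labor + 1·y_flour = 12.
→ y_labor = 1 and y_flour = 9.
Shadow price of flour = 9.

9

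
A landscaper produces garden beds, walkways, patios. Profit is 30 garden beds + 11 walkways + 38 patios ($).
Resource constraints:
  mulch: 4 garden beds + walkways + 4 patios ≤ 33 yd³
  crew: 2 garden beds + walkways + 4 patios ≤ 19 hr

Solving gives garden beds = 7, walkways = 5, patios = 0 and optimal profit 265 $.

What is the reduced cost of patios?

Check each constraint at x*: mulch 33/33 (tight); crew 19/19 (tight).
Dual feasibility on the basic columns requires 4·y_mulch + 2·y_crew = 30, 1·y_mulch + 1·y_crew = 11.
Solving: y_mulch = 4, y_crew = 7.
Reduced cost of patios: c₃ − yᵀa₃ = 38 − (4·4 + 7·4) = 38 − 44 = -6.

-6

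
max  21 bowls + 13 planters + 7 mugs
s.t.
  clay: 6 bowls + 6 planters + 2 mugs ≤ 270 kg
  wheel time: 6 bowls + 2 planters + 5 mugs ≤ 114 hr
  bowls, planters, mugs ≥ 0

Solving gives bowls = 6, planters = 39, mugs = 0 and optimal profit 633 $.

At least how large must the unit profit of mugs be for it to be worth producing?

Check each constraint at x*: clay 270/270 (tight); wheel time 114/114 (tight).
Dual feasibility on the basic columns requires 6·y_clay + 6·y_wheel time = 21, 6·y_clay + 2·y_wheel time = 13.
→ y_clay = 1.5 and y_wheel time = 2.
mugs enters the basis when its profit ≥ yᵀa₃ = 1.5·2 + 2·5 = 13.

13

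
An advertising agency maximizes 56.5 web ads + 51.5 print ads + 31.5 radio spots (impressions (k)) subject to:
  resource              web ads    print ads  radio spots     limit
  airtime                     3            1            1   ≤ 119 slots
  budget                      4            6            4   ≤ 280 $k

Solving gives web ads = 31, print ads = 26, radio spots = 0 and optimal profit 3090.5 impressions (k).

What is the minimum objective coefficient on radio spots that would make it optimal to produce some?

Check each constraint at x*: airtime 119/119 (tight); budget 280/280 (tight).
Dual feasibility on the basic columns requires 3·y_airtime + 4·y_budget = 56.5, 1·y_airtime + 6·y_budget = 51.5.
→ y_airtime = 9.5 and y_budget = 7.
radio spots enters the basis when its profit ≥ yᵀa₃ = 9.5·1 + 7·4 = 37.5.

37.5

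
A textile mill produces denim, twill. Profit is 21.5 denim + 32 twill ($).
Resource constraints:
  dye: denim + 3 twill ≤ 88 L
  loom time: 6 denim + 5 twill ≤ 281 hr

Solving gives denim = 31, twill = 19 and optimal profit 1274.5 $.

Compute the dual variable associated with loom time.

2.5

Check each constraint at x*: dye 88/88 (tight); loom time 281/281 (tight).
The binding rows give the dual system: 1·y_dye + 6·y_loom time = 21.5 and 3·y_dye + 5·y_loom time = 32.
This yields shadow prices y_dye = 6.5, y_loom time = 2.5.
Shadow price of loom time = 2.5.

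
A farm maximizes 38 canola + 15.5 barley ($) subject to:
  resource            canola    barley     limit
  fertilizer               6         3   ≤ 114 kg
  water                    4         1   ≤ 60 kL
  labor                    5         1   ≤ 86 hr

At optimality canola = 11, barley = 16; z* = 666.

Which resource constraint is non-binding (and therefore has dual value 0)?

labor

fertilizer: 114/114 (binding)
water: 60/60 (binding)
labor: 71/86 (slack 15)
By complementary slackness, a constraint with positive slack has shadow price 0 → labor.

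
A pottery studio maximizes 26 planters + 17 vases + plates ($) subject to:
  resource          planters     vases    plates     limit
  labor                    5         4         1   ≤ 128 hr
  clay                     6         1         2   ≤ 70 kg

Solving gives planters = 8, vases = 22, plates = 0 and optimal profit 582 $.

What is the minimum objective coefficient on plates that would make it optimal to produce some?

Both labor and clay are binding at x*.
From A_Bᵀ y = c: 5·y_labor + 6·y_clay = 26; 4·y_labor + 1·y_clay = 17.
→ y_labor = 4 and y_clay = 1.
plates enters the basis when its profit ≥ yᵀa₃ = 4·1 + 1·2 = 6.

6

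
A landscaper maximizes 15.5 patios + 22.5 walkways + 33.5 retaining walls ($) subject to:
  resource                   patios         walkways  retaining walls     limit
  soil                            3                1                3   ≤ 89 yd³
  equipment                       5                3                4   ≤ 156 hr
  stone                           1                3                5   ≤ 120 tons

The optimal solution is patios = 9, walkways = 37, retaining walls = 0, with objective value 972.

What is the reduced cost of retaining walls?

-2

Check each constraint at x*: soil 64/89 (slack 25); equipment 156/156 (tight); stone 120/120 (tight).
By complementary slackness, y = 0 for the non-binding constraint.
The binding rows give the dual system: 5·y_equipment + 1·y_stone = 15.5 and 3·y_equipment + 3·y_stone = 22.5.
This yields shadow prices y_equipment = 2, y_stone = 5.5.
Reduced cost of retaining walls: c₃ − yᵀa₃ = 33.5 − (2·4 + 5.5·5) = 33.5 − 35.5 = -2.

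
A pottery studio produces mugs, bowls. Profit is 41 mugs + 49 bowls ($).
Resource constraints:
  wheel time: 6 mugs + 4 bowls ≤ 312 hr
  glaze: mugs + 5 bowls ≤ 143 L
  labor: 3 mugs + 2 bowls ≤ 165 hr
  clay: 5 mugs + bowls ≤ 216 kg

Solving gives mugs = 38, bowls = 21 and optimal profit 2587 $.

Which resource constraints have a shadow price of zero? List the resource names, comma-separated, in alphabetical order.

clay, labor

wheel time: 312/312 (binding)
glaze: 143/143 (binding)
labor: 156/165 (slack 9)
clay: 211/216 (slack 5)
By complementary slackness, a constraint with positive slack has shadow price 0 → clay, labor.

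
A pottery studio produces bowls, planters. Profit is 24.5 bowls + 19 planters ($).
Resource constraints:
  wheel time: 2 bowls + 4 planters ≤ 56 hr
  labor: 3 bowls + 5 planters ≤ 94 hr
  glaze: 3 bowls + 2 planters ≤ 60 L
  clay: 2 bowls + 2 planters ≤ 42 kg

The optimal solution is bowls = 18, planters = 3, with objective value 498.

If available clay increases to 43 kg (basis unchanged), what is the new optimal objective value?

502

Binding: glaze and clay. Non-binding: wheel time (8 unused), labor (25 unused).
Since wheel time, labor are not tight, their duals are 0.
Dual feasibility on the basic columns requires 3·y_glaze + 2·y_clay = 24.5, 2·y_glaze + 2·y_clay = 19.
This yields shadow prices y_glaze = 5.5, y_clay = 4.
Δz = y_clay·Δb = 4 × (1) = 4, so new z* = 498 + 4 = 502.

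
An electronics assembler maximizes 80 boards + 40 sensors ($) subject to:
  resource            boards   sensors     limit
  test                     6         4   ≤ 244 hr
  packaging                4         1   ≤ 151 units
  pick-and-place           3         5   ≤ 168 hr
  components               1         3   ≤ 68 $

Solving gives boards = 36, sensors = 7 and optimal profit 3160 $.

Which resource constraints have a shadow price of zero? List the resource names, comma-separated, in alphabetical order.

test: 244/244 (binding)
packaging: 151/151 (binding)
pick-and-place: 143/168 (slack 25)
components: 57/68 (slack 11)
By complementary slackness, a constraint with positive slack has shadow price 0 → components, pick-and-place.

components, pick-and-place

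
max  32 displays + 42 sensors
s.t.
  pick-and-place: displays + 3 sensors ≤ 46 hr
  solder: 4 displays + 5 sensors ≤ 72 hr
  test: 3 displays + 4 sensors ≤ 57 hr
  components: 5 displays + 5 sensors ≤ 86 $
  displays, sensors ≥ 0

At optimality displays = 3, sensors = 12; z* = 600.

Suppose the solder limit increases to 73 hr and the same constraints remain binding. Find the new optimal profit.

Check each constraint at x*: pick-and-place 39/46 (slack 7); solder 72/72 (tight); test 57/57 (tight); components 75/86 (slack 11).
Slack constraints have shadow price 0 (complementary slackness).
The binding rows give the dual system: 4·y_solder + 3·y_test = 32 and 5·y_solder + 4·y_test = 42.
This yields shadow prices y_solder = 2, y_test = 8.
Δz = y_solder·Δb = 2 × (1) = 2, so new z* = 600 + 2 = 602.

602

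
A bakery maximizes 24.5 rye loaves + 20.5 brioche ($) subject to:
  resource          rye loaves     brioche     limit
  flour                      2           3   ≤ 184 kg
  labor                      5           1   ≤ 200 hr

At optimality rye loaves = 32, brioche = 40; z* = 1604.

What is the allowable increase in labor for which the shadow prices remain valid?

Binding constraints: flour, labor. The basis is B = [[2,3],[5,1]] with det -13.
Per unit increase in labor, x* moves by d = (0.2308, -0.1538).
The basis stays optimal until brioche reaches 0; allowable increase = 260 hr.

260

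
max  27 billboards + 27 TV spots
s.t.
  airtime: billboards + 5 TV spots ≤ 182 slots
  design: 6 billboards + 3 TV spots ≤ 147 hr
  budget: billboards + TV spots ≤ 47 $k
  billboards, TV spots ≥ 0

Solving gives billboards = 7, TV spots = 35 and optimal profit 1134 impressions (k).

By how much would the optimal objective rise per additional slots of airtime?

3

Check each constraint at x*: airtime 182/182 (tight); design 147/147 (tight); budget 42/47 (slack 5).
Since budget is not tight, its dual is 0.
From A_Bᵀ y = c: 1·y_airtime + 6·y_design = 27; 5·y_airtime + 3·y_design = 27.
This yields shadow prices y_airtime = 3, y_design = 4.
Shadow price of airtime = 3.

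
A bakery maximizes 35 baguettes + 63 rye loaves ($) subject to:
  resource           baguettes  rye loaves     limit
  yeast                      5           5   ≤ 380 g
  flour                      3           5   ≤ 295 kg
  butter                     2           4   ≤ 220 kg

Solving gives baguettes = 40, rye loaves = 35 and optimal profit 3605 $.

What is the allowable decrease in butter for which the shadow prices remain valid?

1

Binding constraints: flour, butter. The basis is B = [[3,5],[2,4]] with det 2.
Per unit decrease in butter, x* moves by d = (2.5, -1.5).
The basis stays optimal until yeast becomes binding; allowable decrease = 1 kg.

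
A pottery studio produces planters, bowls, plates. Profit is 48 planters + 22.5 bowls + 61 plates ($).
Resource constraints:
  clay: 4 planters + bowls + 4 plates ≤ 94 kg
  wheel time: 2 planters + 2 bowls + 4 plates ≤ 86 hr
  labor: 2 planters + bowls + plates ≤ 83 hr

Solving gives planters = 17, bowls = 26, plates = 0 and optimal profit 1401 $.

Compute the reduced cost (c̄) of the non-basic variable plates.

-1

At the optimum: clay uses 94 of 94 (binding); wheel time uses 86 of 86 (binding); labor uses 60 of 83 (slack = 23).
By complementary slackness, y = 0 for the non-binding constraint.
From A_Bᵀ y = c: 4·y_clay + 2·y_wheel time = 48; 1·y_clay + 2·y_wheel time = 22.5.
This yields shadow prices y_clay = 8.5, y_wheel time = 7.
Reduced cost of plates: c₃ − yᵀa₃ = 61 − (8.5·4 + 7·4) = 61 − 62 = -1.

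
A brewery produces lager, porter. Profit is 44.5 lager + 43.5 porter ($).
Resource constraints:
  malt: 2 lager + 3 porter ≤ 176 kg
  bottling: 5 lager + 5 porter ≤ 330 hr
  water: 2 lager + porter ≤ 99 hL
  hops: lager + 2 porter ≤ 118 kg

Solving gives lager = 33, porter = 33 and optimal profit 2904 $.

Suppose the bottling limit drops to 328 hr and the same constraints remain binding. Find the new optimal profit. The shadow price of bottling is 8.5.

2887

Δb = -2, so new z* = 2904 + (8.5)·(-2) = 2904 − 17 = 2887.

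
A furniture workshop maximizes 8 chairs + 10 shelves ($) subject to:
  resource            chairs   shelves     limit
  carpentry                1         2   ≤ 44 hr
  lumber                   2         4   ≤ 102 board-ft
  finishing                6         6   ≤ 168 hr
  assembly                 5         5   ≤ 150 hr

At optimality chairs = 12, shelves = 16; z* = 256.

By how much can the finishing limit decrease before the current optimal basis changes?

Binding constraints: carpentry, finishing. The basis is B = [[1,2],[6,6]] with det -6.
Per unit decrease in finishing, x* moves by d = (-0.3333, 0.1667).
The basis stays optimal until chairs reaches 0; allowable decrease = 36 hr.

36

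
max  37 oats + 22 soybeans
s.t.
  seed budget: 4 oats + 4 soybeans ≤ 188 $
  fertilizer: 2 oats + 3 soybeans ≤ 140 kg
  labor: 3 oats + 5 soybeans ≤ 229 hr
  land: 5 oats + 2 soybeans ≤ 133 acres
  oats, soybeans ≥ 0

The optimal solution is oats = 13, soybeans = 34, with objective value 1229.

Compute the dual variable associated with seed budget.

At the optimum: seed budget uses 188 of 188 (binding); fertilizer uses 128 of 140 (slack = 12); labor uses 209 of 229 (slack = 20); land uses 133 of 133 (binding).
Slack constraints have shadow price 0 (complementary slackness).
The binding rows give the dual system: 4·y_seed budget + 5·y_land = 37 and 4·y_seed budget + 2·y_land = 22.
Solving: y_seed budget = 3, y_land = 5.
Shadow price of seed budget = 3.

3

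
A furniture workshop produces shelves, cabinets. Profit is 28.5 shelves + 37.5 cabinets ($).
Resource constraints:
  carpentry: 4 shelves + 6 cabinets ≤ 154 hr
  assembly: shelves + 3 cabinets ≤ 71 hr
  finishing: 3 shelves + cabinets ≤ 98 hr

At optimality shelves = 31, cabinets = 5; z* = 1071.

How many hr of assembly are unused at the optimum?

assembly used = 1·31 + 3·5 = 46; slack = 71 − 46 = 25.

25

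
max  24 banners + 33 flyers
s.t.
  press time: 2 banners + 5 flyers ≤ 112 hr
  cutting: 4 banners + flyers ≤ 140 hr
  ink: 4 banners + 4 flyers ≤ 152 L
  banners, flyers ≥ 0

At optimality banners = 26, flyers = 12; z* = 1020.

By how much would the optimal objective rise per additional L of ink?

4.5

Binding: press time and ink. Non-binding: cutting (24 unused).
Since cutting is not tight, its dual is 0.
Dual feasibility on the basic columns requires 2·y_press time + 4·y_ink = 24, 5·y_press time + 4·y_ink = 33.
→ y_press time = 3 and y_ink = 4.5.
Shadow price of ink = 4.5.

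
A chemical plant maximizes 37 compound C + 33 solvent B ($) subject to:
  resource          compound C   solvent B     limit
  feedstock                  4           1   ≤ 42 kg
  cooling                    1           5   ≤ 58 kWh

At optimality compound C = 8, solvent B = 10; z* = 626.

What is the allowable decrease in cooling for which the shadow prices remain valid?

Binding constraints: feedstock, cooling. The basis is B = [[4,1],[1,5]] with det 19.
Per unit decrease in cooling, x* moves by d = (0.0526, -0.2105).
The basis stays optimal until solvent B reaches 0; allowable decrease = 47.5 kWh.

47.5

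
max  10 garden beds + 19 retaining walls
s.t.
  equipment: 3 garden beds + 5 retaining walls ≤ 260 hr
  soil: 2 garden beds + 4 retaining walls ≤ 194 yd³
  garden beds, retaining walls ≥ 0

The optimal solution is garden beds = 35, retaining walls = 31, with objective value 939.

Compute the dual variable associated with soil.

3.5

Both equipment and soil are binding at x*.
Dual feasibility on the basic columns requires 3·y_equipment + 2·y_soil = 10, 5·y_equipment + 4·y_soil = 19.
→ y_equipment = 1 and y_soil = 3.5.
Shadow price of soil = 3.5.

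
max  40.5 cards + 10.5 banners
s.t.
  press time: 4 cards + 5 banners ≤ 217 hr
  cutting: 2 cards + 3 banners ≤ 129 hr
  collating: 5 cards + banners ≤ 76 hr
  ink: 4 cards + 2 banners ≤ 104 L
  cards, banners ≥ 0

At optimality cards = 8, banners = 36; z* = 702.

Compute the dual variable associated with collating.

Binding: collating and ink. Non-binding: press time (5 unused), cutting (5 unused).
By complementary slackness, y = 0 for the non-binding constraints.
From A_Bᵀ y = c: 5·y_collating + 4·y_ink = 40.5; 1·y_collating + 2·y_ink = 10.5.
This yields shadow prices y_collating = 6.5, y_ink = 2.
Shadow price of collating = 6.5.

6.5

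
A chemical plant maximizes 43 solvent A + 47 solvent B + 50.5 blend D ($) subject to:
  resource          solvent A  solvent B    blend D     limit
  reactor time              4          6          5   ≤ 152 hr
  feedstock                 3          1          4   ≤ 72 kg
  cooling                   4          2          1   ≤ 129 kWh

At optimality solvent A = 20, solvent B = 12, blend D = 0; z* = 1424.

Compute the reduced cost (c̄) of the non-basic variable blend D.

-4.5

At the optimum: reactor time uses 152 of 152 (binding); feedstock uses 72 of 72 (binding); cooling uses 104 of 129 (slack = 25).
Slack constraints have shadow price 0 (complementary slackness).
The binding rows give the dual system: 4·y_reactor time + 3·y_feedstock = 43 and 6·y_reactor time + 1·y_feedstock = 47.
Solving: y_reactor time = 7, y_feedstock = 5.
Reduced cost of blend D: c₃ − yᵀa₃ = 50.5 − (7·5 + 5·4) = 50.5 − 55 = -4.5.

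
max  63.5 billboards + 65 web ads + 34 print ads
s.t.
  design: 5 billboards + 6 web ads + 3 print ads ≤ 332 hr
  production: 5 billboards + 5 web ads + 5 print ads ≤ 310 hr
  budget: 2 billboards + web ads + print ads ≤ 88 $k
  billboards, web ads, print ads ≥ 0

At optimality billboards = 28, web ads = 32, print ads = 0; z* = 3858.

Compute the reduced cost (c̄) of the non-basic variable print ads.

-2.5

Binding: design and budget. Non-binding: production (10 unused).
By complementary slackness, y = 0 for the non-binding constraint.
Dual feasibility on the basic columns requires 5·y_design + 2·y_budget = 63.5, 6·y_design + 1·y_budget = 65.
→ y_design = 9.5 and y_budget = 8.
Reduced cost of print ads: c₃ − yᵀa₃ = 34 − (9.5·3 + 8·1) = 34 − 36.5 = -2.5.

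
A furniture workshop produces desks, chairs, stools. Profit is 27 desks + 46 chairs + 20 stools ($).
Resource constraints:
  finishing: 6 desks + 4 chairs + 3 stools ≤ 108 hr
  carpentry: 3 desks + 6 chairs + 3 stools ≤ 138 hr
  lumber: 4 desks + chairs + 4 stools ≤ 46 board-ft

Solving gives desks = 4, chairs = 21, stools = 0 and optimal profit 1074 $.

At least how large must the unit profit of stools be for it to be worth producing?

24

Binding: finishing and carpentry. Non-binding: lumber (9 unused).
Slack constraints have shadow price 0 (complementary slackness).
From A_Bᵀ y = c: 6·y_finishing + 3·y_carpentry = 27; 4·y_finishing + 6·y_carpentry = 46.
This yields shadow prices y_finishing = 1, y_carpentry = 7.
stools enters the basis when its profit ≥ yᵀa₃ = 1·3 + 7·3 = 24.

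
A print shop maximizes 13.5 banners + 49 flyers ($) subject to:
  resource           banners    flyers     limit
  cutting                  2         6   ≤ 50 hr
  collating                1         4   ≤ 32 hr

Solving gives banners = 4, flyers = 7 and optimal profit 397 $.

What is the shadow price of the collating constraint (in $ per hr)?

At the optimum: cutting uses 50 of 50 (binding); collating uses 32 of 32 (binding).
From A_Bᵀ y = c: 2·y_cutting + 1·y_collating = 13.5; 6·y_cutting + 4·y_collating = 49.
→ y_cutting = 2.5 and y_collating = 8.5.
Shadow price of collating = 8.5.

8.5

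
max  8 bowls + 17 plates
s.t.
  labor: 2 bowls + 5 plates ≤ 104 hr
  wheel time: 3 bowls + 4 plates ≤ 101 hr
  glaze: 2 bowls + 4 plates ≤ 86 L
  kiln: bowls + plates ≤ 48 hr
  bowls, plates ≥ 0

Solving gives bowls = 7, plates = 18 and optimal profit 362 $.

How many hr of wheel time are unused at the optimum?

8

wheel time used = 3·7 + 4·18 = 93; slack = 101 − 93 = 8.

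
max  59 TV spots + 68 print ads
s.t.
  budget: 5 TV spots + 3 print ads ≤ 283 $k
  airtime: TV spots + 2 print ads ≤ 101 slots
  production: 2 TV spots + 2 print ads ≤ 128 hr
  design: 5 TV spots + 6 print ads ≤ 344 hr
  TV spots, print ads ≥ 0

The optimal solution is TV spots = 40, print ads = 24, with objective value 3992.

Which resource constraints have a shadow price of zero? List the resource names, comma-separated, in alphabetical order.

airtime, budget

budget: 272/283 (slack 11)
airtime: 88/101 (slack 13)
production: 128/128 (binding)
design: 344/344 (binding)
By complementary slackness, a constraint with positive slack has shadow price 0 → airtime, budget.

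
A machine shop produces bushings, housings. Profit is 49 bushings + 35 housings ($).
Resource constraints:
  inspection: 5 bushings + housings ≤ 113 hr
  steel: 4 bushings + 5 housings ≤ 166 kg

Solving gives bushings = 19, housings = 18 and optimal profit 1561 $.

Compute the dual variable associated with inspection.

Both inspection and steel are binding at x*.
From A_Bᵀ y = c: 5·y_inspection + 4·y_steel = 49; 1·y_inspection + 5·y_steel = 35.
This yields shadow prices y_inspection = 5, y_steel = 6.
Shadow price of inspection = 5.

5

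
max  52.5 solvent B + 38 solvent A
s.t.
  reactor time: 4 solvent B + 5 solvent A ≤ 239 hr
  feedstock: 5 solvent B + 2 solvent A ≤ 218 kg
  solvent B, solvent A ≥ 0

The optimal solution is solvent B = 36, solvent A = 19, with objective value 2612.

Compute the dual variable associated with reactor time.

Both reactor time and feedstock are binding at x*.
From A_Bᵀ y = c: 4·y_reactor time + 5·y_feedstock = 52.5; 5·y_reactor time + 2·y_feedstock = 38.
→ y_reactor time = 5 and y_feedstock = 6.5.
Shadow price of reactor time = 5.

5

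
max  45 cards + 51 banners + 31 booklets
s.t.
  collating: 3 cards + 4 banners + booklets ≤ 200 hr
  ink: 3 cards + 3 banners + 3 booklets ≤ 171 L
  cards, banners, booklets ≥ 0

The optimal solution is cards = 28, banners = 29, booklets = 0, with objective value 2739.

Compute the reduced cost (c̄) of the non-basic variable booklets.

-2

Both collating and ink are binding at x*.
Dual feasibility on the basic columns requires 3·y_collating + 3·y_ink = 45, 4·y_collating + 3·y_ink = 51.
Solving: y_collating = 6, y_ink = 9.
Reduced cost of booklets: c₃ − yᵀa₃ = 31 − (6·1 + 9·3) = 31 − 33 = -2.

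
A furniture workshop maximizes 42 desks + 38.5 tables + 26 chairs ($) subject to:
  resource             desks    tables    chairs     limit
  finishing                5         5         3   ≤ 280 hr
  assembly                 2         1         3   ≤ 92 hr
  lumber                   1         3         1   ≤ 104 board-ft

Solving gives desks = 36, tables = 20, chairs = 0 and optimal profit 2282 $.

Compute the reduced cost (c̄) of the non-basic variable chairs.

-5.5

Binding: finishing and assembly. Non-binding: lumber (8 unused).
Since lumber is not tight, its dual is 0.
Dual feasibility on the basic columns requires 5·y_finishing + 2·y_assembly = 42, 5·y_finishing + 1·y_assembly = 38.5.
This yields shadow prices y_finishing = 7, y_assembly = 3.5.
Reduced cost of chairs: c₃ − yᵀa₃ = 26 − (7·3 + 3.5·3) = 26 − 31.5 = -5.5.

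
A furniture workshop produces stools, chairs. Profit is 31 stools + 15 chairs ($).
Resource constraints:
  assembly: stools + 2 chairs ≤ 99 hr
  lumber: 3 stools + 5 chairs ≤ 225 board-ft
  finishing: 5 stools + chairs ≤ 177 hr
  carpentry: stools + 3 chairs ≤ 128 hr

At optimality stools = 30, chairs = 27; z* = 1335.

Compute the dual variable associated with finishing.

Check each constraint at x*: assembly 84/99 (slack 15); lumber 225/225 (tight); finishing 177/177 (tight); carpentry 111/128 (slack 17).
By complementary slackness, y = 0 for the non-binding constraints.
From A_Bᵀ y = c: 3·y_lumber + 5·y_finishing = 31; 5·y_lumber + 1·y_finishing = 15.
→ y_lumber = 2 and y_finishing = 5.
Shadow price of finishing = 5.

5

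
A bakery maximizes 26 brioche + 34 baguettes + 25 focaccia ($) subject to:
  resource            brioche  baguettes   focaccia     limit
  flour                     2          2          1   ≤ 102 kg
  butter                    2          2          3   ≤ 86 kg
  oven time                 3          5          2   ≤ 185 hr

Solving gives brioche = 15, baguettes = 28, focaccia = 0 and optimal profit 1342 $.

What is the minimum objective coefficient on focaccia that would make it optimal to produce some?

29

Check each constraint at x*: flour 86/102 (slack 16); butter 86/86 (tight); oven time 185/185 (tight).
By complementary slackness, y = 0 for the non-binding constraint.
From A_Bᵀ y = c: 2·y_butter + 3·y_oven time = 26; 2·y_butter + 5·y_oven time = 34.
Solving: y_butter = 7, y_oven time = 4.
focaccia enters the basis when its profit ≥ yᵀa₃ = 7·3 + 4·2 = 29.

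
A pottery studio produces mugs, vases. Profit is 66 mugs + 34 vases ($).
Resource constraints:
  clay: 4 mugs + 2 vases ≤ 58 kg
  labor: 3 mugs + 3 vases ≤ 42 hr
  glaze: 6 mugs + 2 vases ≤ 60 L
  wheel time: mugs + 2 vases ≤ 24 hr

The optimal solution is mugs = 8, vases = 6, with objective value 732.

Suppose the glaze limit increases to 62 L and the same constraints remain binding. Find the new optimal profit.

748

Binding: labor and glaze. Non-binding: clay (14 unused), wheel time (4 unused).
By complementary slackness, y = 0 for the non-binding constraints.
Dual feasibility on the basic columns requires 3·y_labor + 6·y_glaze = 66, 3·y_labor + 2·y_glaze = 34.
Solving: y_labor = 6, y_glaze = 8.
Δz = y_glaze·Δb = 8 × (2) = 16, so new z* = 732 + 16 = 748.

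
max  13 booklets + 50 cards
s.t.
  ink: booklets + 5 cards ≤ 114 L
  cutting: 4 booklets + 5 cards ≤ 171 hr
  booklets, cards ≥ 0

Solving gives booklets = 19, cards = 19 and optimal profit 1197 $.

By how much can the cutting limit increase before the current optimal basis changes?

Binding constraints: ink, cutting. The basis is B = [[1,5],[4,5]] with det -15.
Per unit increase in cutting, x* moves by d = (0.3333, -0.0667).
The basis stays optimal until cards reaches 0; allowable increase = 285 hr.

285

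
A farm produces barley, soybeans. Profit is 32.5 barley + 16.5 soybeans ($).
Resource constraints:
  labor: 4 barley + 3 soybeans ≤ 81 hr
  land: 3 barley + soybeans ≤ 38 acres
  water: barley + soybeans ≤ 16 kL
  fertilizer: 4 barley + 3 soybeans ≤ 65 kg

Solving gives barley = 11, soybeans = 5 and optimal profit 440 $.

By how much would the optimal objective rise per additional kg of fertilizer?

0

At the optimum: labor uses 59 of 81 (slack = 22); land uses 38 of 38 (binding); water uses 16 of 16 (binding); fertilizer uses 59 of 65 (slack = 6).
Slack constraints have shadow price 0 (complementary slackness).
Dual feasibility on the basic columns requires 3·y_land + 1·y_water = 32.5, 1·y_land + 1·y_water = 16.5.
This yields shadow prices y_land = 8, y_water = 8.5.
Shadow price of fertilizer = 0.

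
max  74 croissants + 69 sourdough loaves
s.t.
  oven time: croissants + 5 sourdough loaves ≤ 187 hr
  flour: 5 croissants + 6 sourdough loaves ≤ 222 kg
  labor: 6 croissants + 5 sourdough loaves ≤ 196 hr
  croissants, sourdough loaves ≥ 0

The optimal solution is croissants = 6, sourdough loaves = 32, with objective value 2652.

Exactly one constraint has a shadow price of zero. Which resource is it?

oven time

oven time: 166/187 (slack 21)
flour: 222/222 (binding)
labor: 196/196 (binding)
By complementary slackness, a constraint with positive slack has shadow price 0 → oven time.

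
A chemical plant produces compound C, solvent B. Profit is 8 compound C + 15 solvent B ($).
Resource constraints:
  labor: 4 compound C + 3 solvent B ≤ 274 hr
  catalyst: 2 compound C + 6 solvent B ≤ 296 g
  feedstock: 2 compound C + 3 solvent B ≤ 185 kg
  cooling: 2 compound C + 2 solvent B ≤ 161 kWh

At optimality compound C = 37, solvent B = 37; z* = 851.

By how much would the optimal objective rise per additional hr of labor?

At the optimum: labor uses 259 of 274 (slack = 15); catalyst uses 296 of 296 (binding); feedstock uses 185 of 185 (binding); cooling uses 148 of 161 (slack = 13).
Slack constraints have shadow price 0 (complementary slackness).
Dual feasibility on the basic columns requires 2·y_catalyst + 2·y_feedstock = 8, 6·y_catalyst + 3·y_feedstock = 15.
This yields shadow prices y_catalyst = 1, y_feedstock = 3.
Shadow price of labor = 0.

0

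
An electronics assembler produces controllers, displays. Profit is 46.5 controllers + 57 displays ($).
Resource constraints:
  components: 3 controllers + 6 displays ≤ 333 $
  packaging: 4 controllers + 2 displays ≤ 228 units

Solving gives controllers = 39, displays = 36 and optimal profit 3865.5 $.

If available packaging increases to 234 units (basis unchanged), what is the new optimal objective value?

3901.5

At the optimum: components uses 333 of 333 (binding); packaging uses 228 of 228 (binding).
From A_Bᵀ y = c: 3·y_components + 4·y_packaging = 46.5; 6·y_components + 2·y_packaging = 57.
→ y_components = 7.5 and y_packaging = 6.
Δz = y_packaging·Δb = 6 × (6) = 36, so new z* = 3865.5 + 36 = 3901.5.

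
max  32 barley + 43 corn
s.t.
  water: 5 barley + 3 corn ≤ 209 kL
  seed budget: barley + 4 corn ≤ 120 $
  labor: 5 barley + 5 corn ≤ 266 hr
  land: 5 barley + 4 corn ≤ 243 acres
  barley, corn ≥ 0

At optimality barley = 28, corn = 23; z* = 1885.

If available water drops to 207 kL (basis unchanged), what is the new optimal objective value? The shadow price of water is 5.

Δb = -2, so new z* = 1885 + (5)·(-2) = 1885 − 10 = 1875.

1875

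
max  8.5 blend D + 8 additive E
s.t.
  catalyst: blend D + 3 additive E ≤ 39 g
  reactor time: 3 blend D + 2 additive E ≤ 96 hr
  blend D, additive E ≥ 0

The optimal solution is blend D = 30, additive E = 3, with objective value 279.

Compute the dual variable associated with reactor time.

2.5

At the optimum: catalyst uses 39 of 39 (binding); reactor time uses 96 of 96 (binding).
From A_Bᵀ y = c: 1·y_catalyst + 3·y_reactor time = 8.5; 3·y_catalyst + 2·y_reactor time = 8.
This yields shadow prices y_catalyst = 1, y_reactor time = 2.5.
Shadow price of reactor time = 2.5.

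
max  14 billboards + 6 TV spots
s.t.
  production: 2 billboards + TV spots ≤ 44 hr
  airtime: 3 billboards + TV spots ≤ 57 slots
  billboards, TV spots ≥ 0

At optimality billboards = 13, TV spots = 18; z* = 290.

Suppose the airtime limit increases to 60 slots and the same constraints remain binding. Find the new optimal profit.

296

Check each constraint at x*: production 44/44 (tight); airtime 57/57 (tight).
The binding rows give the dual system: 2·y_production + 3·y_airtime = 14 and 1·y_production + 1·y_airtime = 6.
This yields shadow prices y_production = 4, y_airtime = 2.
Δz = y_airtime·Δb = 2 × (3) = 6, so new z* = 290 + 6 = 296.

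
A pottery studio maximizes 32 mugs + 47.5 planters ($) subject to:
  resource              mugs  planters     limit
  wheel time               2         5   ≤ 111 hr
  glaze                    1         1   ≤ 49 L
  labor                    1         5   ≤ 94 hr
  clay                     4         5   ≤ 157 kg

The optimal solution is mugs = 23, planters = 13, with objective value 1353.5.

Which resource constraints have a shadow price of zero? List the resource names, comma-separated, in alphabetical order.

wheel time: 111/111 (binding)
glaze: 36/49 (slack 13)
labor: 88/94 (slack 6)
clay: 157/157 (binding)
By complementary slackness, a constraint with positive slack has shadow price 0 → glaze, labor.

glaze, labor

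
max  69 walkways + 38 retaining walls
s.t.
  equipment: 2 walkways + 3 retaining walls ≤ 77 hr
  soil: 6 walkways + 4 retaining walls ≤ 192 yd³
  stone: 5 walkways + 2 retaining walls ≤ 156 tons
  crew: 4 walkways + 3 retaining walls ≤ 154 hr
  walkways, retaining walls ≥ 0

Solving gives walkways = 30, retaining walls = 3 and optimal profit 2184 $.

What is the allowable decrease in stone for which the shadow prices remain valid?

Binding constraints: soil, stone. The basis is B = [[6,4],[5,2]] with det -8.
Per unit decrease in stone, x* moves by d = (-0.5, 0.75).
The basis stays optimal until equipment becomes binding; allowable decrease = 6.4 tons.

6.4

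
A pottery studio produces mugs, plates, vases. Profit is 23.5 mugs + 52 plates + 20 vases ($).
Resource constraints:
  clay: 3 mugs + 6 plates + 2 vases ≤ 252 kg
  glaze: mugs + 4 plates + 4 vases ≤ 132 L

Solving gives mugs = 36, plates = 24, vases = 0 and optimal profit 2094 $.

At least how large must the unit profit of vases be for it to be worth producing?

Both clay and glaze are binding at x*.
From A_Bᵀ y = c: 3·y_clay + 1·y_glaze = 23.5; 6·y_clay + 4·y_glaze = 52.
This yields shadow prices y_clay = 7, y_glaze = 2.5.
vases enters the basis when its profit ≥ yᵀa₃ = 7·2 + 2.5·4 = 24.

24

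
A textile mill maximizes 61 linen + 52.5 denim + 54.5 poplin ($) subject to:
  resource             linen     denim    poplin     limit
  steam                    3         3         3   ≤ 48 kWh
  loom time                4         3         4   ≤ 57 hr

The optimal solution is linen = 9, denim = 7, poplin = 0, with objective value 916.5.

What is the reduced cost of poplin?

Both steam and loom time are binding at x*.
Dual feasibility on the basic columns requires 3·y_steam + 4·y_loom time = 61, 3·y_steam + 3·y_loom time = 52.5.
→ y_steam = 9 and y_loom time = 8.5.
Reduced cost of poplin: c₃ − yᵀa₃ = 54.5 − (9·3 + 8.5·4) = 54.5 − 61 = -6.5.

-6.5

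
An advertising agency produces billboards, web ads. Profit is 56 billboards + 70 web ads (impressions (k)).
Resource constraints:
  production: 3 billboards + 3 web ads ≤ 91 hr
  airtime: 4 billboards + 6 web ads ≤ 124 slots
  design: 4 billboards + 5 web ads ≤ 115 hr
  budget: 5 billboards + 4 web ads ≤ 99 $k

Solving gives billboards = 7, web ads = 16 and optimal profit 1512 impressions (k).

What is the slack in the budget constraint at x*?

budget used = 5·7 + 4·16 = 99; slack = 99 − 99 = 0.

0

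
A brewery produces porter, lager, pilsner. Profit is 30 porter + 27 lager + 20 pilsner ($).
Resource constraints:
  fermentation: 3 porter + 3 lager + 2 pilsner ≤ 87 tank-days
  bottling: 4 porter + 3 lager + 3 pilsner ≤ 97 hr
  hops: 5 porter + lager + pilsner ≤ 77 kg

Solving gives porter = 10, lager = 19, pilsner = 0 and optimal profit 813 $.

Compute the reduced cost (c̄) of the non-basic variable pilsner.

-1

At the optimum: fermentation uses 87 of 87 (binding); bottling uses 97 of 97 (binding); hops uses 69 of 77 (slack = 8).
Since hops is not tight, its dual is 0.
Dual feasibility on the basic columns requires 3·y_fermentation + 4·y_bottling = 30, 3·y_fermentation + 3·y_bottling = 27.
Solving: y_fermentation = 6, y_bottling = 3.
Reduced cost of pilsner: c₃ − yᵀa₃ = 20 − (6·2 + 3·3) = 20 − 21 = -1.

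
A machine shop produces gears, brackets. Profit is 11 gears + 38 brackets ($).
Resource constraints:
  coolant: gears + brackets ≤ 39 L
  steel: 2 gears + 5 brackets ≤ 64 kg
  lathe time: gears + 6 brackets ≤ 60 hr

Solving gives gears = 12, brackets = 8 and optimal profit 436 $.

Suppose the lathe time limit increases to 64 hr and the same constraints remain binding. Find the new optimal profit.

448

At the optimum: coolant uses 20 of 39 (slack = 19); steel uses 64 of 64 (binding); lathe time uses 60 of 60 (binding).
Slack constraints have shadow price 0 (complementary slackness).
From A_Bᵀ y = c: 2·y_steel + 1·y_lathe time = 11; 5·y_steel + 6·y_lathe time = 38.
This yields shadow prices y_steel = 4, y_lathe time = 3.
Δz = y_lathe time·Δb = 3 × (4) = 12, so new z* = 436 + 12 = 448.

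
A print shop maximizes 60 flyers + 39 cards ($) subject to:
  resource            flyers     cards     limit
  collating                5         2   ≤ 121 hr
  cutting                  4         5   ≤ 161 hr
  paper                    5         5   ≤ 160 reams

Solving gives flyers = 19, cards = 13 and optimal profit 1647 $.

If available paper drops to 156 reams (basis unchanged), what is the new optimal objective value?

1627

At the optimum: collating uses 121 of 121 (binding); cutting uses 141 of 161 (slack = 20); paper uses 160 of 160 (binding).
Since cutting is not tight, its dual is 0.
The binding rows give the dual system: 5·y_collating + 5·y_paper = 60 and 2·y_collating + 5·y_paper = 39.
Solving: y_collating = 7, y_paper = 5.
Δz = y_paper·Δb = 5 × (-4) = -20, so new z* = 1647 − 20 = 1627.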